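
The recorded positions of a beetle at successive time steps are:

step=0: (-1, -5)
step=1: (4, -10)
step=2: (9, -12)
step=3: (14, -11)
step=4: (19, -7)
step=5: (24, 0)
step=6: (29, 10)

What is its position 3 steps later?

Successive displacements: (+5, -5), (+5, -2), (+5, +1), (+5, +4), (+5, +7), (+5, +10) — each changes by (+0, +3).
step 7: (29, 10) + (+5, +13) → (34, 23)
step 8: (34, 23) + (+5, +16) → (39, 39)
step 9: (39, 39) + (+5, +19) → (44, 58)

(44, 58)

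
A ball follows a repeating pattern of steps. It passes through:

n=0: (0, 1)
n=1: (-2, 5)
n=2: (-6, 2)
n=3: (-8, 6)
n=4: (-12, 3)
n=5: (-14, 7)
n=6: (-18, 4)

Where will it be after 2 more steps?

(-24, 5)

Step-to-step displacements: (-2, +4), (-4, -3), (-2, +4), (-4, -3), (-2, +4), (-4, -3) — a repeating cycle of length 2.
step 7: apply (-2, +4) → (-20, 8)
step 8: apply (-4, -3) → (-24, 5)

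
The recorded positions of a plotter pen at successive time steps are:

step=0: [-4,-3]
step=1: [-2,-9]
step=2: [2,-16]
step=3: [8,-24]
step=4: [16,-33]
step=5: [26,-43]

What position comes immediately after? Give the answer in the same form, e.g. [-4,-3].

Successive displacements: [+2,-6], [+4,-7], [+6,-8], [+8,-9], [+10,-10] — each changes by [+2,-1].
step 6: [26,-43] + [+12,-11] → [38,-54]

[38,-54]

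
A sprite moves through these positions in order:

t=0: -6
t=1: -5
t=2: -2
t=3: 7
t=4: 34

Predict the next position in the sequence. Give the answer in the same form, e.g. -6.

Consecutive displacements +1, +3, +9, +27 scale by a factor of 3 each step.
step 5: 34 + 81 → 115

115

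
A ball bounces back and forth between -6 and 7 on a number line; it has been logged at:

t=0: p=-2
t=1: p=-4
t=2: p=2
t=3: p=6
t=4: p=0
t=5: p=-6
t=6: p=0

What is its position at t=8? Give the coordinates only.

p=2

The value travels 6 per step and bounces off the walls at -6 and 7.
  step 7: 0 → 6
  step 8: 6 → 2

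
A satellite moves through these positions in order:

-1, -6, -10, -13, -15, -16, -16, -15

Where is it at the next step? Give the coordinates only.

Taking differences between consecutive positions: -5, -4, -3, -2, -1, +0, +1. These grow by +1 each step.
step 8: -15 + 2 → -13

-13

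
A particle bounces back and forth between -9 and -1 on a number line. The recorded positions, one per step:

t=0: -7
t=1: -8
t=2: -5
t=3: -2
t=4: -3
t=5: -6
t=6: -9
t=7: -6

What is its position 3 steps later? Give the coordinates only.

-5

The value reflects between -9 and -1, moving 3 per step.
  step 8: -6 → -3
  step 9: -3 → -2
  step 10: -2 → -5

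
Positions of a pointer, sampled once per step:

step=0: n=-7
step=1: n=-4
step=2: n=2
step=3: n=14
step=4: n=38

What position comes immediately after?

n=86

The jumps are +3, +6, +12, +24 — a geometric progression with ratio 2.
step 5: 38 + 48 → n=86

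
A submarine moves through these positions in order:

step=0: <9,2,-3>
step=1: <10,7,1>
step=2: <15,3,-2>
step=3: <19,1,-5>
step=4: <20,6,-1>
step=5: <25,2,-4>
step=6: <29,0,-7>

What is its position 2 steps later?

<35,1,-6>

The moves between consecutive positions are <+1,+5,+4>, <+5,-4,-3>, <+4,-2,-3>, <+1,+5,+4>, <+5,-4,-3>, <+4,-2,-3>; they repeat the 3-cycle [<+1,+5,+4>, <+5,-4,-3>, <+4,-2,-3>].
step 7: apply <+1,+5,+4> → <30,5,-3>
step 8: apply <+5,-4,-3> → <35,1,-6>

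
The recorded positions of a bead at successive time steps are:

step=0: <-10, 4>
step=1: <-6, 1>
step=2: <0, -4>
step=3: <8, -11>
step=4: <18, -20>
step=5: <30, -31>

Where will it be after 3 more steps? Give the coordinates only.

Taking differences between consecutive positions: <+4, -3>, <+6, -5>, <+8, -7>, <+10, -9>, <+12, -11>. These grow by <+2, -2> each step.
step 6: <30, -31> + <+14, -13> → <44, -44>
step 7: <44, -44> + <+16, -15> → <60, -59>
step 8: <60, -59> + <+18, -17> → <78, -76>

<78, -76>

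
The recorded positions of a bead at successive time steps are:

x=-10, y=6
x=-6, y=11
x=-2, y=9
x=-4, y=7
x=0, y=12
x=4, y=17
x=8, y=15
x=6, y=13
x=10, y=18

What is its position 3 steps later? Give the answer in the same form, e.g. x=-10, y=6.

x=16, y=19

Step-to-step displacements: (+4, +5), (+4, -2), (-2, -2), (+4, +5), (+4, +5), (+4, -2), (-2, -2), (+4, +5) — a repeating cycle of length 4.
step 9: apply (+4, +5) → x=14, y=23
step 10: apply (+4, -2) → x=18, y=21
step 11: apply (-2, -2) → x=16, y=19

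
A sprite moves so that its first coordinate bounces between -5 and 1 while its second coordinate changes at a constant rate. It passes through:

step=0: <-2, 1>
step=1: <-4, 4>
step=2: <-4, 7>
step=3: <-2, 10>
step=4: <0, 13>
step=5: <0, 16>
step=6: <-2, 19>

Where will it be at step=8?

The first coordinate travels 2 per step and bounces off the walls at -5 and 1.
  step 7: -2 → -4
  step 8: -4 → -4
The second coordinate changes by +3 each step: at step 8 it is 25.

<-4, 25>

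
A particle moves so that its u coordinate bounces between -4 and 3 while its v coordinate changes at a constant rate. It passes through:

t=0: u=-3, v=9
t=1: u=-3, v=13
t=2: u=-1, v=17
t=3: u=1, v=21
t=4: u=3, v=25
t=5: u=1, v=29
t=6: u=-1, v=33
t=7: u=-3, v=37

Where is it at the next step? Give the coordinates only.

The u coordinate travels 2 per step and bounces off the walls at -4 and 3.
  step 8: -3 → -3
The v coordinate changes by +4 each step: at step 8 it is 41.

u=-3, v=41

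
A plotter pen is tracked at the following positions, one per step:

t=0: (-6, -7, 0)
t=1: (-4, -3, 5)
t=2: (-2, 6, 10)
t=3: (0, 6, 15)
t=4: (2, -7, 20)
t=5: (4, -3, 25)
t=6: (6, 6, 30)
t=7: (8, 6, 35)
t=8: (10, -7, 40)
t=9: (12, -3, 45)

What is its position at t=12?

(18, -7, 60)

First: linear, +2 per step → 18 at step 12.
Second: cycles through -7, -3, 6, 6 every 4 steps. Step 12 lands at position 0 of the cycle → -7.
Third: linear, +5 per step → 60 at step 12.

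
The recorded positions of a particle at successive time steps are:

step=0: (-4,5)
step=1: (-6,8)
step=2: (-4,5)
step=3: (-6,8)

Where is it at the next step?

The jumps are (-2,+3), (+2,-3), (-2,+3) — a geometric progression with ratio -1.
step 4: (-6,8) + (+2,-3) → (-4,5)

(-4,5)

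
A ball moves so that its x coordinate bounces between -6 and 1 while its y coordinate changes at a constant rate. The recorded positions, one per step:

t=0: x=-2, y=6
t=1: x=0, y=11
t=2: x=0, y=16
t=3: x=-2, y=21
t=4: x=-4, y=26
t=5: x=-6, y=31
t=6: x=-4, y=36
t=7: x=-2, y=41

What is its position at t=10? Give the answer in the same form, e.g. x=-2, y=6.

The x coordinate reflects between -6 and 1, moving 2 per step.
  step 8: -2 → 0
  step 9: 0 → 0
  step 10: 0 → -2
The y coordinate changes by +5 each step: at step 10 it is 56.

x=-2, y=56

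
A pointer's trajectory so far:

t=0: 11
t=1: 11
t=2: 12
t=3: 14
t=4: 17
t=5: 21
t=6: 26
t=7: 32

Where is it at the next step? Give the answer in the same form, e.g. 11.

39

Taking differences between consecutive positions: +0, +1, +2, +3, +4, +5, +6. These grow by +1 each step.
step 8: 32 + 7 → 39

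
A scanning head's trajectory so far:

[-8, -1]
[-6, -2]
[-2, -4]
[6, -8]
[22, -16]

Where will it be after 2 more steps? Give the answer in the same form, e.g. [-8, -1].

[118, -64]

The jumps are [+2, -1], [+4, -2], [+8, -4], [+16, -8] — a geometric progression with ratio 2.
step 5: [22, -16] + [+32, -16] → [54, -32]
step 6: [54, -32] + [+64, -32] → [118, -64]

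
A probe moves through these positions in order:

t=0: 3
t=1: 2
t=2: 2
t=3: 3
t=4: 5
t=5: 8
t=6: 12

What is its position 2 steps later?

23

First differences are -1, +0, +1, +2, +3, +4; their common second difference is +1 (constant acceleration).
step 7: 12 + 5 → 17
step 8: 17 + 6 → 23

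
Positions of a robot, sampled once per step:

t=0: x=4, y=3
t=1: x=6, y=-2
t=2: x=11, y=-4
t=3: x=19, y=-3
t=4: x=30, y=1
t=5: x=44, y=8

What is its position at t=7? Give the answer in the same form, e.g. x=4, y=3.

x=81, y=31

Taking differences between consecutive positions: (+2, -5), (+5, -2), (+8, +1), (+11, +4), (+14, +7). These grow by (+3, +3) each step.
step 6: x=44, y=8 + (+17, +10) → x=61, y=18
step 7: x=61, y=18 + (+20, +13) → x=81, y=31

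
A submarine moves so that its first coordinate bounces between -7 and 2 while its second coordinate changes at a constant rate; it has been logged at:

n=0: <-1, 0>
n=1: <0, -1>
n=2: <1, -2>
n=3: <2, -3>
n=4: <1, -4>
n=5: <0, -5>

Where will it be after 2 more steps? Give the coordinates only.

The first coordinate travels 1 per step and bounces off the walls at -7 and 2.
  step 6: 0 → -1
  step 7: -1 → -2
The second coordinate changes by -1 each step: at step 7 it is -7.

<-2, -7>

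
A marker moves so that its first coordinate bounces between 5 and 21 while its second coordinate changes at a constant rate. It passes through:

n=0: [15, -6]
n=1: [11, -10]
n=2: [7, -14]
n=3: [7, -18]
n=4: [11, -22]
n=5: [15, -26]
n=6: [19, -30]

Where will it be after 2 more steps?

[15, -38]

The first coordinate reflects between 5 and 21, moving 4 per step.
  step 7: 19 → 19
  step 8: 19 → 15
The second coordinate changes by -4 each step: at step 8 it is -38.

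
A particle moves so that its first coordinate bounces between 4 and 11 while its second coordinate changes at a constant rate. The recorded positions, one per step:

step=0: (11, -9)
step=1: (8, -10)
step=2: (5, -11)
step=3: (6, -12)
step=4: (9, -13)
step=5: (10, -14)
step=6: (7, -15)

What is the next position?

The first coordinate reflects between 4 and 11, moving 3 per step.
  step 7: 7 → 4
The second coordinate changes by -1 each step: at step 7 it is -16.

(4, -16)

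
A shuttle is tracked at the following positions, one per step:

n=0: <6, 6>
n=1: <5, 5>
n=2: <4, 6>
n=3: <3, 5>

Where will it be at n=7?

<-1, 5>

First: linear, -1 per step → -1 at step 7.
Second: cycles through 6, 5 every 2 steps. Step 7 lands at position 1 of the cycle → 5.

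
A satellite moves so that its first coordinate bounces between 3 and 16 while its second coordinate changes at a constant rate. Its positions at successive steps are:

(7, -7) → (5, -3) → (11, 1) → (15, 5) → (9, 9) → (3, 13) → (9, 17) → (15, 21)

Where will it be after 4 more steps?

(13, 37)

The first coordinate travels 6 per step and bounces off the walls at 3 and 16.
  step 8: 15 → 11
  step 9: 11 → 5
  step 10: 5 → 7
  step 11: 7 → 13
The second coordinate changes by +4 each step: at step 11 it is 37.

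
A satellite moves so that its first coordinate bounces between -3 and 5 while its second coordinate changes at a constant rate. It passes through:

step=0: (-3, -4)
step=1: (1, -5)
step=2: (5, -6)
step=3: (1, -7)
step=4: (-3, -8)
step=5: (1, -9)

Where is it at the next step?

(5, -10)

The first coordinate travels 4 per step and bounces off the walls at -3 and 5.
  step 6: 1 → 5
The second coordinate changes by -1 each step: at step 6 it is -10.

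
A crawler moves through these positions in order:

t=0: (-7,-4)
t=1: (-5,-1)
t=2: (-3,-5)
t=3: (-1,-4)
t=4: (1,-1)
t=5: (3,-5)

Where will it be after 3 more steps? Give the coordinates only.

(9,-5)

First: linear, +2 per step → 9 at step 8.
Second: cycles through -4, -1, -5 every 3 steps. Step 8 lands at position 2 of the cycle → -5.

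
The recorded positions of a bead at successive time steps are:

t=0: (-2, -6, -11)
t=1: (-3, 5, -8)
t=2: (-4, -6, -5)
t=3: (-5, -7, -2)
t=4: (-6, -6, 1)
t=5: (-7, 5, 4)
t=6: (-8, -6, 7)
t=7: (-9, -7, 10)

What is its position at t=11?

The first coordinate changes by -1 each step, so at step 11 it is -2 + 11·(-1) = -13.
The second coordinate repeats the cycle [-6, 5, -6, -7] with period 4; step 11 mod 4 = 3, giving -7.
The third coordinate changes by +3 each step, so at step 11 it is -11 + 11·(3) = 22.

(-13, -7, 22)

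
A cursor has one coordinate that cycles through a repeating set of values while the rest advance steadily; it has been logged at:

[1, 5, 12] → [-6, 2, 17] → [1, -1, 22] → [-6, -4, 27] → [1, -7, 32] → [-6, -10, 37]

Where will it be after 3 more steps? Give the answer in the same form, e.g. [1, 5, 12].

[1, -19, 52]

The first coordinate repeats the cycle [1, -6] with period 2; step 8 mod 2 = 0, giving 1.
The second coordinate changes by -3 each step, so at step 8 it is 5 + 8·(-3) = -19.
The third coordinate changes by +5 each step, so at step 8 it is 12 + 8·(5) = 52.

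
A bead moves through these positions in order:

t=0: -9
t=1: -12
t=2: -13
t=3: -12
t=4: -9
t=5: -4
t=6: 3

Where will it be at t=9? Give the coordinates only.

36

Successive displacements: -3, -1, +1, +3, +5, +7 — each changes by +2.
step 7: 3 + 9 → 12
step 8: 12 + 11 → 23
step 9: 23 + 13 → 36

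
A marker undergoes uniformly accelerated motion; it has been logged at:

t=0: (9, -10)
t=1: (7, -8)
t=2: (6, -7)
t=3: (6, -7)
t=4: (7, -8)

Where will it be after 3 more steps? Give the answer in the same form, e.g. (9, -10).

(16, -17)

Successive displacements: (-2, +2), (-1, +1), (+0, +0), (+1, -1) — each changes by (+1, -1).
step 5: (7, -8) + (+2, -2) → (9, -10)
step 6: (9, -10) + (+3, -3) → (12, -13)
step 7: (12, -13) + (+4, -4) → (16, -17)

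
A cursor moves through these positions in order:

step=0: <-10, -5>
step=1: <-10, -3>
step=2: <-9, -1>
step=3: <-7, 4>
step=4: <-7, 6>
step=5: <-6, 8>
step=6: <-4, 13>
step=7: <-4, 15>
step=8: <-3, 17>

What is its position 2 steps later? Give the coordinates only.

The moves between consecutive positions are <+0, +2>, <+1, +2>, <+2, +5>, <+0, +2>, <+1, +2>, <+2, +5>, <+0, +2>, <+1, +2>; they repeat the 3-cycle [<+0, +2>, <+1, +2>, <+2, +5>].
step 9: apply <+2, +5> → <-1, 22>
step 10: apply <+0, +2> → <-1, 24>

<-1, 24>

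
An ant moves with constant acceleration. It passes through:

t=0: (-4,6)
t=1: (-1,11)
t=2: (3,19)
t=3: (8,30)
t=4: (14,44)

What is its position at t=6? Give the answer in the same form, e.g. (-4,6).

First differences are (+3,+5), (+4,+8), (+5,+11), (+6,+14); their common second difference is (+1,+3) (constant acceleration).
step 5: (14,44) + (+7,+17) → (21,61)
step 6: (21,61) + (+8,+20) → (29,81)

(29,81)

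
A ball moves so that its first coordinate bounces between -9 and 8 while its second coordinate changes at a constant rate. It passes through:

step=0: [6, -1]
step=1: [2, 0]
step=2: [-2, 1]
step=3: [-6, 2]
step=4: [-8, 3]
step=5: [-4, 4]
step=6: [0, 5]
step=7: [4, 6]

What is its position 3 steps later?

[0, 9]

The first coordinate travels 4 per step and bounces off the walls at -9 and 8.
  step 8: 4 → 8
  step 9: 8 → 4
  step 10: 4 → 0
The second coordinate changes by +1 each step: at step 10 it is 9.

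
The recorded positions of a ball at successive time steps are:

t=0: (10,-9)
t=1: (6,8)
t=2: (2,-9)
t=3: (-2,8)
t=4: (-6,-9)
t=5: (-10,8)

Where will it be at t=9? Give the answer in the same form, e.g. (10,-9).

(-26,8)

First: linear, -4 per step → -26 at step 9.
Second: cycles through -9, 8 every 2 steps. Step 9 lands at position 1 of the cycle → 8.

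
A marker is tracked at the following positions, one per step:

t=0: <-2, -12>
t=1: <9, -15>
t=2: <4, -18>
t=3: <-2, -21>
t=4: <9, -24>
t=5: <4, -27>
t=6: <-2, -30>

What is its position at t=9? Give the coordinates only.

<-2, -39>

First: cycles through -2, 9, 4 every 3 steps. Step 9 lands at position 0 of the cycle → -2.
Second: linear, -3 per step → -39 at step 9.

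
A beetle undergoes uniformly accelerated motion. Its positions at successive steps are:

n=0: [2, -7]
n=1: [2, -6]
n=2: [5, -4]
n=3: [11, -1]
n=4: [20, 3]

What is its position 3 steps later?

Taking differences between consecutive positions: [+0, +1], [+3, +2], [+6, +3], [+9, +4]. These grow by [+3, +1] each step.
step 5: [20, 3] + [+12, +5] → [32, 8]
step 6: [32, 8] + [+15, +6] → [47, 14]
step 7: [47, 14] + [+18, +7] → [65, 21]

[65, 21]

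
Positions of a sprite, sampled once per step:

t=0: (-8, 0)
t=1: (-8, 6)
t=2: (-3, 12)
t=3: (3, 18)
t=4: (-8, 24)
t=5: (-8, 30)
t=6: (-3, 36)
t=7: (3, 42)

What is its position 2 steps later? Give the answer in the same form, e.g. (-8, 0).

(-8, 54)

The first coordinate repeats the cycle [-8, -8, -3, 3] with period 4; step 9 mod 4 = 1, giving -8.
The second coordinate changes by +6 each step, so at step 9 it is 0 + 9·(6) = 54.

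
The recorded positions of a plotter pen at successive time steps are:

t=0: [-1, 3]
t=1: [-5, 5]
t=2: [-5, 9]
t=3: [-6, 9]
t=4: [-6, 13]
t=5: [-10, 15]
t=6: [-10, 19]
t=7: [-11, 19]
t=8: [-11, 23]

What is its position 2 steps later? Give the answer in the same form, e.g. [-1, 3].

The moves between consecutive positions are [-4, +2], [+0, +4], [-1, +0], [+0, +4], [-4, +2], [+0, +4], [-1, +0], [+0, +4]; they repeat the 4-cycle [[-4, +2], [+0, +4], [-1, +0], [+0, +4]].
step 9: apply [-4, +2] → [-15, 25]
step 10: apply [+0, +4] → [-15, 29]

[-15, 29]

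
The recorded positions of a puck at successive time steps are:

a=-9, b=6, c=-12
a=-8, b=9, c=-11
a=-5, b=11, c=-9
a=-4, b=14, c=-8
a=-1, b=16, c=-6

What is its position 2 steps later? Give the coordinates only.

a=3, b=21, c=-3

Step-to-step displacements: (+1, +3, +1), (+3, +2, +2), (+1, +3, +1), (+3, +2, +2) — a repeating cycle of length 2.
step 5: apply (+1, +3, +1) → a=0, b=19, c=-5
step 6: apply (+3, +2, +2) → a=3, b=21, c=-3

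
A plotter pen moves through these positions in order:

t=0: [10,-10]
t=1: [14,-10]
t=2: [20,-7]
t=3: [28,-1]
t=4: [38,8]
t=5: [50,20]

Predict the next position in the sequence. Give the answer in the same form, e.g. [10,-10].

Taking differences between consecutive positions: [+4,+0], [+6,+3], [+8,+6], [+10,+9], [+12,+12]. These grow by [+2,+3] each step.
step 6: [50,20] + [+14,+15] → [64,35]

[64,35]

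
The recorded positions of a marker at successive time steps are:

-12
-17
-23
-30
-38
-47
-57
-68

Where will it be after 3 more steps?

-107

Successive displacements: -5, -6, -7, -8, -9, -10, -11 — each changes by -1.
step 8: -68 − 12 → -80
step 9: -80 − 13 → -93
step 10: -93 − 14 → -107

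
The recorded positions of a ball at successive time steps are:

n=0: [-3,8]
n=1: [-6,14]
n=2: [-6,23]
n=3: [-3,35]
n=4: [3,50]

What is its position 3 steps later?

Successive displacements: [-3,+6], [+0,+9], [+3,+12], [+6,+15] — each changes by [+3,+3].
step 5: [3,50] + [+9,+18] → [12,68]
step 6: [12,68] + [+12,+21] → [24,89]
step 7: [24,89] + [+15,+24] → [39,113]

[39,113]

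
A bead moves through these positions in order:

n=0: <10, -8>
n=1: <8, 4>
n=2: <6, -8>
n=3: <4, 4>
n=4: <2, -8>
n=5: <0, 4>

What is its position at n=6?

<-2, -8>

First: linear, -2 per step → -2 at step 6.
Second: cycles through -8, 4 every 2 steps. Step 6 lands at position 0 of the cycle → -8.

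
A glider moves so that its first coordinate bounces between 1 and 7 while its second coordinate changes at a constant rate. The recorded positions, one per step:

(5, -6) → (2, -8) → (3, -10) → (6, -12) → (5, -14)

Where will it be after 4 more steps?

(5, -22)

The first coordinate travels 3 per step and bounces off the walls at 1 and 7.
  step 5: 5 → 2
  step 6: 2 → 3
  step 7: 3 → 6
  step 8: 6 → 5
The second coordinate changes by -2 each step: at step 8 it is -22.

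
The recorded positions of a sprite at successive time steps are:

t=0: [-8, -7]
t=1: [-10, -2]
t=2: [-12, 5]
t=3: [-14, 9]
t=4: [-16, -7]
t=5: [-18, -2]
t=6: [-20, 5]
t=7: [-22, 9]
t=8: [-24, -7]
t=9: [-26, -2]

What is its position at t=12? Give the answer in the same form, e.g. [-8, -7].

First: linear, -2 per step → -32 at step 12.
Second: cycles through -7, -2, 5, 9 every 4 steps. Step 12 lands at position 0 of the cycle → -7.

[-32, -7]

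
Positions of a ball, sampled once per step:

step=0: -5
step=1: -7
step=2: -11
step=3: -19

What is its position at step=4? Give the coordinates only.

Consecutive displacements -2, -4, -8 scale by a factor of 2 each step.
step 4: -19 − 16 → -35

-35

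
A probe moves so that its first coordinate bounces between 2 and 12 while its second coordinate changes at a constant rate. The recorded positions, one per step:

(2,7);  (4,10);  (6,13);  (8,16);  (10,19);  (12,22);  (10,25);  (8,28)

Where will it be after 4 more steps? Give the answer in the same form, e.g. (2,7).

The first coordinate travels 2 per step and bounces off the walls at 2 and 12.
  step 8: 8 → 6
  step 9: 6 → 4
  step 10: 4 → 2
  step 11: 2 → 4
The second coordinate changes by +3 each step: at step 11 it is 40.

(4,40)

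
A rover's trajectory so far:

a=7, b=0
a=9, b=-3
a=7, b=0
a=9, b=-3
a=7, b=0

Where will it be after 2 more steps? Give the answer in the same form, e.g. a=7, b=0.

a=7, b=0

The jumps are (+2, -3), (-2, +3), (+2, -3), (-2, +3) — a geometric progression with ratio -1.
step 5: a=7, b=0 + (+2, -3) → a=9, b=-3
step 6: a=9, b=-3 + (-2, +3) → a=7, b=0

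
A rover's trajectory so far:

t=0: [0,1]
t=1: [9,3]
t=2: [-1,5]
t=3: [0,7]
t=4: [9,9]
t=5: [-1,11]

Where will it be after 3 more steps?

First: cycles through 0, 9, -1 every 3 steps. Step 8 lands at position 2 of the cycle → -1.
Second: linear, +2 per step → 17 at step 8.

[-1,17]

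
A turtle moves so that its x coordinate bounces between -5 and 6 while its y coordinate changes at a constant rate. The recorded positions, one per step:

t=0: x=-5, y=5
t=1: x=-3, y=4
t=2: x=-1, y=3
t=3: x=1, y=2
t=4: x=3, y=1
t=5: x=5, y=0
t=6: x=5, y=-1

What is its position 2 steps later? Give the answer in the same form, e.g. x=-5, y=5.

The x coordinate travels 2 per step and bounces off the walls at -5 and 6.
  step 7: 5 → 3
  step 8: 3 → 1
The y coordinate changes by -1 each step: at step 8 it is -3.

x=1, y=-3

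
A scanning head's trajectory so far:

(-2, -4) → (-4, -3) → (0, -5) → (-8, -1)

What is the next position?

Step-to-step displacements: (-2, +1), (+4, -2), (-8, +4); each is -2× the previous.
step 4: (-8, -1) + (+16, -8) → (8, -9)

(8, -9)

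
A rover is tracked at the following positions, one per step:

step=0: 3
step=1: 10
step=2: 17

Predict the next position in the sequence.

24

Constant displacement of +7 per step.
step 3: 17 + 7 → 24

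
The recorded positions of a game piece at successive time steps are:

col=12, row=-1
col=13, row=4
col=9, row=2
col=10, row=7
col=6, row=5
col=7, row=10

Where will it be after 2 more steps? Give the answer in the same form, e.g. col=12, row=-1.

The moves between consecutive positions are (+1,+5), (-4,-2), (+1,+5), (-4,-2), (+1,+5); they repeat the 2-cycle [(+1,+5), (-4,-2)].
step 6: apply (-4,-2) → col=3, row=8
step 7: apply (+1,+5) → col=4, row=13

col=4, row=13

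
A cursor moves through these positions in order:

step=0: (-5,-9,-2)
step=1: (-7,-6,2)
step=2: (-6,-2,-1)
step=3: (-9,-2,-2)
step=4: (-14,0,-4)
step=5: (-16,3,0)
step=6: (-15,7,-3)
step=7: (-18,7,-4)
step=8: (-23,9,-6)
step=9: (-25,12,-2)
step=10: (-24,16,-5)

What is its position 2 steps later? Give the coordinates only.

Differencing gives (-2,+3,+4), (+1,+4,-3), (-3,+0,-1), (-5,+2,-2), (-2,+3,+4), (+1,+4,-3), (-3,+0,-1), (-5,+2,-2), (-2,+3,+4), (+1,+4,-3). This is the pattern (-2,+3,+4), (+1,+4,-3), (-3,+0,-1), (-5,+2,-2) repeated.
step 11: apply (-3,+0,-1) → (-27,16,-6)
step 12: apply (-5,+2,-2) → (-32,18,-8)

(-32,18,-8)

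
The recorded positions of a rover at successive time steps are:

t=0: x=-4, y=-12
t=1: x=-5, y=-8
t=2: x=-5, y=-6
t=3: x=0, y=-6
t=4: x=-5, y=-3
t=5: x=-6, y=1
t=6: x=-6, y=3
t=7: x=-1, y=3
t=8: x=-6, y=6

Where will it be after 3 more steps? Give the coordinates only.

x=-2, y=12

The moves between consecutive positions are (-1, +4), (+0, +2), (+5, +0), (-5, +3), (-1, +4), (+0, +2), (+5, +0), (-5, +3); they repeat the 4-cycle [(-1, +4), (+0, +2), (+5, +0), (-5, +3)].
step 9: apply (-1, +4) → x=-7, y=10
step 10: apply (+0, +2) → x=-7, y=12
step 11: apply (+5, +0) → x=-2, y=12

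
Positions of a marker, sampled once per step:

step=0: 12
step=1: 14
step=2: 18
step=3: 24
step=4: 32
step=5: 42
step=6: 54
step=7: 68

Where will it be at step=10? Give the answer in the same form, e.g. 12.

122

Successive displacements: +2, +4, +6, +8, +10, +12, +14 — each changes by +2.
step 8: 68 + 16 → 84
step 9: 84 + 18 → 102
step 10: 102 + 20 → 122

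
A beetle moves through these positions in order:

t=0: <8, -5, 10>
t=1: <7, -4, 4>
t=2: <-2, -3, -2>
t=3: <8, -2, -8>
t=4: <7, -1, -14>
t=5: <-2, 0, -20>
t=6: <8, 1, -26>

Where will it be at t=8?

First: cycles through 8, 7, -2 every 3 steps. Step 8 lands at position 2 of the cycle → -2.
Second: linear, +1 per step → 3 at step 8.
Third: linear, -6 per step → -38 at step 8.

<-2, 3, -38>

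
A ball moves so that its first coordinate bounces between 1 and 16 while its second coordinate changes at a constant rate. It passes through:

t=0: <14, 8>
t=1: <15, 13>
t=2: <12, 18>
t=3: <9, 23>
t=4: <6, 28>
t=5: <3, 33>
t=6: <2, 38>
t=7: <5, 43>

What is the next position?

<8, 48>

The first coordinate reflects between 1 and 16, moving 3 per step.
  step 8: 5 → 8
The second coordinate changes by +5 each step: at step 8 it is 48.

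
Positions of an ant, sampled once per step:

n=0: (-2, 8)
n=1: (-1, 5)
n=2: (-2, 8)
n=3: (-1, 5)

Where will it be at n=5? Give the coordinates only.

(-1, 5)

The jumps are (+1, -3), (-1, +3), (+1, -3) — a geometric progression with ratio -1.
step 4: (-1, 5) + (-1, +3) → (-2, 8)
step 5: (-2, 8) + (+1, -3) → (-1, 5)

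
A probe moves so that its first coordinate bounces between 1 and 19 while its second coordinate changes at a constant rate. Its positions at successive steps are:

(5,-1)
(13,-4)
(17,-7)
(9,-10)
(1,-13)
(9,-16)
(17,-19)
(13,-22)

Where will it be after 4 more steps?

(17,-34)

The first coordinate travels 8 per step and bounces off the walls at 1 and 19.
  step 8: 13 → 5
  step 9: 5 → 5
  step 10: 5 → 13
  step 11: 13 → 17
The second coordinate changes by -3 each step: at step 11 it is -34.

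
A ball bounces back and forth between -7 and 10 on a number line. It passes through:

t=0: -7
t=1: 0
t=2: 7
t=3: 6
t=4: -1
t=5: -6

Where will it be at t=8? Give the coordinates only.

5

The value travels 7 per step and bounces off the walls at -7 and 10.
  step 6: -6 → 1
  step 7: 1 → 8
  step 8: 8 → 5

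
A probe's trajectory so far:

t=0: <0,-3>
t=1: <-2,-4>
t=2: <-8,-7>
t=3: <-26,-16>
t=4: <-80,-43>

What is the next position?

<-242,-124>

The jumps are <-2,-1>, <-6,-3>, <-18,-9>, <-54,-27> — a geometric progression with ratio 3.
step 5: <-80,-43> + <-162,-81> → <-242,-124>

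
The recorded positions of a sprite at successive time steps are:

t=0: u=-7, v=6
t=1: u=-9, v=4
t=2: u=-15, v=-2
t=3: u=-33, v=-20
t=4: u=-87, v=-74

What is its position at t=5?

u=-249, v=-236

Step-to-step displacements: (-2, -2), (-6, -6), (-18, -18), (-54, -54); each is 3× the previous.
step 5: u=-87, v=-74 + (-162, -162) → u=-249, v=-236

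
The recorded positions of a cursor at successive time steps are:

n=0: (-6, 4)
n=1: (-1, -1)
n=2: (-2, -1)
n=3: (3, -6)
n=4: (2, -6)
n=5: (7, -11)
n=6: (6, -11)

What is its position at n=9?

(15, -21)

The moves between consecutive positions are (+5, -5), (-1, +0), (+5, -5), (-1, +0), (+5, -5), (-1, +0); they repeat the 2-cycle [(+5, -5), (-1, +0)].
step 7: apply (+5, -5) → (11, -16)
step 8: apply (-1, +0) → (10, -16)
step 9: apply (+5, -5) → (15, -21)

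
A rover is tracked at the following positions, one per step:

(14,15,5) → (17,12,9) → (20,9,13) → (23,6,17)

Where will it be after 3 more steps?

(32,-3,29)

The position changes by (+3,-3,+4) every step.
step 4: (23,6,17) + (+3,-3,+4) → (26,3,21)
step 5: (26,3,21) + (+3,-3,+4) → (29,0,25)
step 6: (29,0,25) + (+3,-3,+4) → (32,-3,29)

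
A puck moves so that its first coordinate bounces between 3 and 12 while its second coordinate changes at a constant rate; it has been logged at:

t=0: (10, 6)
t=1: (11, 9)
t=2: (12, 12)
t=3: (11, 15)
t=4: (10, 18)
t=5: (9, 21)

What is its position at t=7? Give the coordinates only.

The first coordinate travels 1 per step and bounces off the walls at 3 and 12.
  step 6: 9 → 8
  step 7: 8 → 7
The second coordinate changes by +3 each step: at step 7 it is 27.

(7, 27)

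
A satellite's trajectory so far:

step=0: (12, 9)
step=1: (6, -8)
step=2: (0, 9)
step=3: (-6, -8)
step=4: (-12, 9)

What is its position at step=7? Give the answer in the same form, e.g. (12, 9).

(-30, -8)

The first coordinate changes by -6 each step, so at step 7 it is 12 + 7·(-6) = -30.
The second coordinate repeats the cycle [9, -8] with period 2; step 7 mod 2 = 1, giving -8.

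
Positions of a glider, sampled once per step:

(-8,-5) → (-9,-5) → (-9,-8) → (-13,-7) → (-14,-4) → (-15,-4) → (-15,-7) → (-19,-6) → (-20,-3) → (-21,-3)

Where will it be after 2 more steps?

Differencing gives (-1,+0), (+0,-3), (-4,+1), (-1,+3), (-1,+0), (+0,-3), (-4,+1), (-1,+3), (-1,+0). This is the pattern (-1,+0), (+0,-3), (-4,+1), (-1,+3) repeated.
step 10: apply (+0,-3) → (-21,-6)
step 11: apply (-4,+1) → (-25,-5)

(-25,-5)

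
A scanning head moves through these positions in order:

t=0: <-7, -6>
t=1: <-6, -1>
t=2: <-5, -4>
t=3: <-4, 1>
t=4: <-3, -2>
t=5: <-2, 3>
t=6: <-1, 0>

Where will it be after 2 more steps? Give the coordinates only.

<1, 2>

Step-to-step displacements: <+1, +5>, <+1, -3>, <+1, +5>, <+1, -3>, <+1, +5>, <+1, -3> — a repeating cycle of length 2.
step 7: apply <+1, +5> → <0, 5>
step 8: apply <+1, -3> → <1, 2>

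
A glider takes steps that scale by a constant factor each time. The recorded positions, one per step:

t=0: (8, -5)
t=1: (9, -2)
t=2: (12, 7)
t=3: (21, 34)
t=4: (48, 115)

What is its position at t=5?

The jumps are (+1, +3), (+3, +9), (+9, +27), (+27, +81) — a geometric progression with ratio 3.
step 5: (48, 115) + (+81, +243) → (129, 358)

(129, 358)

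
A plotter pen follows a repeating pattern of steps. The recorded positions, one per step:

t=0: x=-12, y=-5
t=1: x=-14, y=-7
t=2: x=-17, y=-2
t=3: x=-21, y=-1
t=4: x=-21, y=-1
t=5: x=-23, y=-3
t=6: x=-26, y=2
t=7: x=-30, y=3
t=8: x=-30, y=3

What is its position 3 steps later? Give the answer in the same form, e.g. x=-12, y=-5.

x=-39, y=7

Step-to-step displacements: (-2, -2), (-3, +5), (-4, +1), (+0, +0), (-2, -2), (-3, +5), (-4, +1), (+0, +0) — a repeating cycle of length 4.
step 9: apply (-2, -2) → x=-32, y=1
step 10: apply (-3, +5) → x=-35, y=6
step 11: apply (-4, +1) → x=-39, y=7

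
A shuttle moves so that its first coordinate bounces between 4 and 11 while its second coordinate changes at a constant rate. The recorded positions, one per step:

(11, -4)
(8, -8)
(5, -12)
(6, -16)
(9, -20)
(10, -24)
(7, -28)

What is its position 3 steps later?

The first coordinate travels 3 per step and bounces off the walls at 4 and 11.
  step 7: 7 → 4
  step 8: 4 → 7
  step 9: 7 → 10
The second coordinate changes by -4 each step: at step 9 it is -40.

(10, -40)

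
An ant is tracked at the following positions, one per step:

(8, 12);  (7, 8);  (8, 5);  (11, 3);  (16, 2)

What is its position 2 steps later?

Successive displacements: (-1, -4), (+1, -3), (+3, -2), (+5, -1) — each changes by (+2, +1).
step 5: (16, 2) + (+7, +0) → (23, 2)
step 6: (23, 2) + (+9, +1) → (32, 3)

(32, 3)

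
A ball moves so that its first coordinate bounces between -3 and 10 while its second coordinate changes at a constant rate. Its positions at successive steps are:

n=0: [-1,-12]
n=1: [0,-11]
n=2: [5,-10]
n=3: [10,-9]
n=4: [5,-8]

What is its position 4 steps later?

The first coordinate travels 5 per step and bounces off the walls at -3 and 10.
  step 5: 5 → 0
  step 6: 0 → -1
  step 7: -1 → 4
  step 8: 4 → 9
The second coordinate changes by +1 each step: at step 8 it is -4.

[9,-4]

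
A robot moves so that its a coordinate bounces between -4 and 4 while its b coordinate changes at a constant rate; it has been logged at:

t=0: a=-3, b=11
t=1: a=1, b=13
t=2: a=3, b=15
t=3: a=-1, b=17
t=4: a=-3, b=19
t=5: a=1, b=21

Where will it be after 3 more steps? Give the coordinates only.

The a coordinate reflects between -4 and 4, moving 4 per step.
  step 6: 1 → 3
  step 7: 3 → -1
  step 8: -1 → -3
The b coordinate changes by +2 each step: at step 8 it is 27.

a=-3, b=27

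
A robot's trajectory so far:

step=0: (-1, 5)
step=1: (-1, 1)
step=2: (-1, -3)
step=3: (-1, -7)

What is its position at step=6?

The position changes by (+0, -4) every step.
step 4: (-1, -7) + (+0, -4) → (-1, -11)
step 5: (-1, -11) + (+0, -4) → (-1, -15)
step 6: (-1, -15) + (+0, -4) → (-1, -19)

(-1, -19)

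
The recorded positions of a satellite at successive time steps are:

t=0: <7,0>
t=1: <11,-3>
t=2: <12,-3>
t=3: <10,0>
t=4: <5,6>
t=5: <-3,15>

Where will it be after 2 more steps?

<-28,42>

Successive displacements: <+4,-3>, <+1,+0>, <-2,+3>, <-5,+6>, <-8,+9> — each changes by <-3,+3>.
step 6: <-3,15> + <-11,+12> → <-14,27>
step 7: <-14,27> + <-14,+15> → <-28,42>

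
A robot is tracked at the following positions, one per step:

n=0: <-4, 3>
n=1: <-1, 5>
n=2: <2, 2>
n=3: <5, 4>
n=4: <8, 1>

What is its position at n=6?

Step-to-step displacements: <+3, +2>, <+3, -3>, <+3, +2>, <+3, -3> — a repeating cycle of length 2.
step 5: apply <+3, +2> → <11, 3>
step 6: apply <+3, -3> → <14, 0>

<14, 0>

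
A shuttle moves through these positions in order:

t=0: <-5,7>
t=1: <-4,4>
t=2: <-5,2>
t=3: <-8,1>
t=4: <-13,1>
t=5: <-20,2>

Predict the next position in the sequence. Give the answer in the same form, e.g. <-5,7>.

<-29,4>

Successive displacements: <+1,-3>, <-1,-2>, <-3,-1>, <-5,+0>, <-7,+1> — each changes by <-2,+1>.
step 6: <-20,2> + <-9,+2> → <-29,4>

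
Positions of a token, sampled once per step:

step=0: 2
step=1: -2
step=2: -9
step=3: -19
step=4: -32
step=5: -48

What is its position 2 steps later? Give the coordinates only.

-89

First differences are -4, -7, -10, -13, -16; their common second difference is -3 (constant acceleration).
step 6: -48 − 19 → -67
step 7: -67 − 22 → -89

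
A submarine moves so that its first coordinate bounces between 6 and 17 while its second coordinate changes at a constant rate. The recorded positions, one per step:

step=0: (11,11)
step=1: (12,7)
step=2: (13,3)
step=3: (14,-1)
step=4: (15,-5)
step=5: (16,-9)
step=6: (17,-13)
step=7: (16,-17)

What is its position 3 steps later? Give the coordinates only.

(13,-29)

The first coordinate reflects between 6 and 17, moving 1 per step.
  step 8: 16 → 15
  step 9: 15 → 14
  step 10: 14 → 13
The second coordinate changes by -4 each step: at step 10 it is -29.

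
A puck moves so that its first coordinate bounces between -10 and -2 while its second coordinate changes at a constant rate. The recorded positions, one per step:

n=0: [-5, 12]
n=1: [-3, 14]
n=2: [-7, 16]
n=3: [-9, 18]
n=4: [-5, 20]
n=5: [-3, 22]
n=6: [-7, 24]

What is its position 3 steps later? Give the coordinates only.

The first coordinate travels 4 per step and bounces off the walls at -10 and -2.
  step 7: -7 → -9
  step 8: -9 → -5
  step 9: -5 → -3
The second coordinate changes by +2 each step: at step 9 it is 30.

[-3, 30]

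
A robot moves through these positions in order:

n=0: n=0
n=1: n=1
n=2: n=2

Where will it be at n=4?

The position changes by +1 every step.
step 3: 2 + 1 → n=3
step 4: 3 + 1 → n=4

n=4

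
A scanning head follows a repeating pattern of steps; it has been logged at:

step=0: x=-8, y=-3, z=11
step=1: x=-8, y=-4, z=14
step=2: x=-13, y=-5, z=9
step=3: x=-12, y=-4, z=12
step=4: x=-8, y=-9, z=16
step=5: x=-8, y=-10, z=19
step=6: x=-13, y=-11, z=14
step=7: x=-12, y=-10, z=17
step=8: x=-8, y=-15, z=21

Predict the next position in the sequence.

x=-8, y=-16, z=24

The moves between consecutive positions are (+0,-1,+3), (-5,-1,-5), (+1,+1,+3), (+4,-5,+4), (+0,-1,+3), (-5,-1,-5), (+1,+1,+3), (+4,-5,+4); they repeat the 4-cycle [(+0,-1,+3), (-5,-1,-5), (+1,+1,+3), (+4,-5,+4)].
step 9: apply (+0,-1,+3) → x=-8, y=-16, z=24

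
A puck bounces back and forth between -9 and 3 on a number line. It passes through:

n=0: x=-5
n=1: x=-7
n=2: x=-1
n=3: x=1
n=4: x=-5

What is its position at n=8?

x=-5

The value travels 6 per step and bounces off the walls at -9 and 3.
  step 5: -5 → -7
  step 6: -7 → -1
  step 7: -1 → 1
  step 8: 1 → -5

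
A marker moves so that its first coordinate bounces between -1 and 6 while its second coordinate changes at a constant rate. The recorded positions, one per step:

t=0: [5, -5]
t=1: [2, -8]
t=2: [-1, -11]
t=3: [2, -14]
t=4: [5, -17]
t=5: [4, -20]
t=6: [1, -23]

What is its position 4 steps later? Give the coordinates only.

The first coordinate travels 3 per step and bounces off the walls at -1 and 6.
  step 7: 1 → 0
  step 8: 0 → 3
  step 9: 3 → 6
  step 10: 6 → 3
The second coordinate changes by -3 each step: at step 10 it is -35.

[3, -35]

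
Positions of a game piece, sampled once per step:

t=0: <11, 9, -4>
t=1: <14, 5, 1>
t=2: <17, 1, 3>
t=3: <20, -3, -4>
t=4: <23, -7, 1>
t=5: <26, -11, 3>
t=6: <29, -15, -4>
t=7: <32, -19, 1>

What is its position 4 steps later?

First: linear, +3 per step → 44 at step 11.
Second: linear, -4 per step → -35 at step 11.
Third: cycles through -4, 1, 3 every 3 steps. Step 11 lands at position 2 of the cycle → 3.

<44, -35, 3>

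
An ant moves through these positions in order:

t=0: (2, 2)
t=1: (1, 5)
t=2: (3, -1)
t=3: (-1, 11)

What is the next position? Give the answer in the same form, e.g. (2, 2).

Consecutive displacements (-1, +3), (+2, -6), (-4, +12) scale by a factor of -2 each step.
step 4: (-1, 11) + (+8, -24) → (7, -13)

(7, -13)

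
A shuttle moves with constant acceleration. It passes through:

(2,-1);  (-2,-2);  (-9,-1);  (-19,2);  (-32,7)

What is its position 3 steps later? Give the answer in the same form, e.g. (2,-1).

Taking differences between consecutive positions: (-4,-1), (-7,+1), (-10,+3), (-13,+5). These grow by (-3,+2) each step.
step 5: (-32,7) + (-16,+7) → (-48,14)
step 6: (-48,14) + (-19,+9) → (-67,23)
step 7: (-67,23) + (-22,+11) → (-89,34)

(-89,34)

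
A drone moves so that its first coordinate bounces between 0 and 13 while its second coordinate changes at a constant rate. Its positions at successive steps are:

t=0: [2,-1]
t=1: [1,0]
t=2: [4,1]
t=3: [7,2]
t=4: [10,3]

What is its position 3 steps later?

[7,6]

The first coordinate reflects between 0 and 13, moving 3 per step.
  step 5: 10 → 13
  step 6: 13 → 10
  step 7: 10 → 7
The second coordinate changes by +1 each step: at step 7 it is 6.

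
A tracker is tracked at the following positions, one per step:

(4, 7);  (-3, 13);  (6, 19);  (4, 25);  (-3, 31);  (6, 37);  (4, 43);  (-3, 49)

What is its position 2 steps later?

(4, 61)

The first coordinate repeats the cycle [4, -3, 6] with period 3; step 9 mod 3 = 0, giving 4.
The second coordinate changes by +6 each step, so at step 9 it is 7 + 9·(6) = 61.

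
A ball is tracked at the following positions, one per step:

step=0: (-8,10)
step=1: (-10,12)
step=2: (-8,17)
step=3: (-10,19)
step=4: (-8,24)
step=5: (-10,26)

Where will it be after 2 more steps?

Step-to-step displacements: (-2,+2), (+2,+5), (-2,+2), (+2,+5), (-2,+2) — a repeating cycle of length 2.
step 6: apply (+2,+5) → (-8,31)
step 7: apply (-2,+2) → (-10,33)

(-10,33)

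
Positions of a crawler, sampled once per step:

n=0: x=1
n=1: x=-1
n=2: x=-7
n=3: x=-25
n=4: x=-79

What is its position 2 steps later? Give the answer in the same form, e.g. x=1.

The jumps are -2, -6, -18, -54 — a geometric progression with ratio 3.
step 5: -79 − 162 → x=-241
step 6: -241 − 486 → x=-727

x=-727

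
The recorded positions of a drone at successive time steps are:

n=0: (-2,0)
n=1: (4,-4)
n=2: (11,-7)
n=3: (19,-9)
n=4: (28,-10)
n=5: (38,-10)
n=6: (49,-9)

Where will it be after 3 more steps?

(88,0)

First differences are (+6,-4), (+7,-3), (+8,-2), (+9,-1), (+10,+0), (+11,+1); their common second difference is (+1,+1) (constant acceleration).
step 7: (49,-9) + (+12,+2) → (61,-7)
step 8: (61,-7) + (+13,+3) → (74,-4)
step 9: (74,-4) + (+14,+4) → (88,0)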